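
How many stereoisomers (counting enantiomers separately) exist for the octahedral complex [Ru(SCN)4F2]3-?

2

In an octahedral complex each vertex has one trans partner and four cis neighbours.
There are 2 geometric isomers: F trans; F cis.
Each arrangement has an internal mirror plane or centre of symmetry, so none is chiral.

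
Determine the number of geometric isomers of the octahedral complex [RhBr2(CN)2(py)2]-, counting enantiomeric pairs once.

5

An octahedron has six vertices in three trans pairs; every non-trans pair is cis.
Working through the distinct placements yields 5 geometric isomers: Br trans, CN trans, py trans; Br trans, CN cis, py cis; Br cis, CN cis, py trans; Br cis, CN cis, py cis (chiral); Br cis, CN trans, py cis.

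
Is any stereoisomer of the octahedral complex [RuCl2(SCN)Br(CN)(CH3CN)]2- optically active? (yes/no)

yes

An octahedron has six vertices in three trans pairs; every non-trans pair is cis.
Placing the ligands in turn and identifying arrangements related by rotation or reflection leaves 9 distinct geometric isomers.
Of these, 6 lack any improper symmetry element and so occur as enantiomeric pairs, giving 9 + 6 = 15 stereoisomers in total.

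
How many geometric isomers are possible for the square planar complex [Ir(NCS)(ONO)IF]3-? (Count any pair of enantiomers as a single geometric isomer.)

In a square planar complex each vertex has one trans partner and two cis neighbours.
Working through the distinct placements yields 3 geometric isomers: (F/NCS trans, I/ONO trans); (F/ONO trans, I/NCS trans); (F/I trans, NCS/ONO trans).

3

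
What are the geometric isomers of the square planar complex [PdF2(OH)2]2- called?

cis and trans

In a square planar complex each vertex has one trans partner and two cis neighbours.
The distinct arrangements are (2 in all): F cis; F trans.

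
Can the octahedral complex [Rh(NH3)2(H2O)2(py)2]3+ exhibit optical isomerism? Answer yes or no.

An octahedron has six vertices in three trans pairs; every non-trans pair is cis.
Working through the distinct placements yields 5 geometric isomers: NH3 trans, H2O trans, py trans; NH3 cis, H2O trans, py cis; NH3 cis, H2O cis, py trans; NH3 cis, H2O cis, py cis (chiral); NH3 trans, H2O cis, py cis.
One of these lacks any improper symmetry element and so occurs as an enantiomeric pair, giving 5 + 1 = 6 stereoisomers in total.

yes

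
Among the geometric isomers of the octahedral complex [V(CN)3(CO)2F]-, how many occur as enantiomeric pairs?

0

Systematic placement gives 3 geometric isomers: CN mer, CO cis; CN mer, CO trans; CN fac, CO cis.
Each arrangement has an internal mirror plane or centre of symmetry, so none is chiral.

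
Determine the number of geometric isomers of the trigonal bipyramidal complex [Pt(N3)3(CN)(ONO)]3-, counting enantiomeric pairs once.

4

There are 4 geometric isomers: CN axial, ONO equatorial; CN axial, ONO axial; CN equatorial, ONO equatorial; CN equatorial, ONO axial.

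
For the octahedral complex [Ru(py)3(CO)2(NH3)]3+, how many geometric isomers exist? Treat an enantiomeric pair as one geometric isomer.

The six octahedral sites form three mutually perpendicular trans pairs.
The distinct arrangements are (3 in all): py mer, CO trans; py mer, CO cis; py fac, CO cis.

3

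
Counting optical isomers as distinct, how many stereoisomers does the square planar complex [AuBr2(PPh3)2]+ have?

2

Systematic placement gives 2 geometric isomers: Br cis; Br trans.
Each arrangement has an internal mirror plane or centre of symmetry, so none is chiral.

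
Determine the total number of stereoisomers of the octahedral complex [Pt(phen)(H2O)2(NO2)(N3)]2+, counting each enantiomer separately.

6

The six octahedral sites form three mutually perpendicular trans pairs.
Each phen is bidentate and must span two cis positions.
Systematic placement gives 4 geometric isomers: H2O trans; H2O cis (3 arrangements, 2 chiral).
Of these, 2 lack any improper symmetry element and so occur as enantiomeric pairs, giving 4 + 2 = 6 stereoisomers in total.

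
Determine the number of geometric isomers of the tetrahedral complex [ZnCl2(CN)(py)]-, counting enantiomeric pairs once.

1

In a tetrahedral complex all four positions are equivalent and every pair of ligands is adjacent — there is no cis/trans distinction.
Only one geometric arrangement is possible.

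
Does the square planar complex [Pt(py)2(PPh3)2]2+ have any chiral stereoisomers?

no

A square has two trans pairs of vertices; adjacent vertices are cis.
There are 2 geometric isomers: py cis; py trans.
Each arrangement has an internal mirror plane or centre of symmetry, so none is chiral.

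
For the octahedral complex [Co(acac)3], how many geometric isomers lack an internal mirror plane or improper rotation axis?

1

The six octahedral sites form three mutually perpendicular trans pairs.
Each acac is bidentate and must span two cis positions.
Only one geometric arrangement is possible; it has no improper symmetry element, so it exists as a pair of enantiomers (2 stereoisomers).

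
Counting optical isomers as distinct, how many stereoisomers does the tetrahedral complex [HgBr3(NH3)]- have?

All four vertices of a tetrahedron are equivalent and mutually adjacent, so cis/trans isomerism cannot arise.
Only one geometric arrangement is possible.

1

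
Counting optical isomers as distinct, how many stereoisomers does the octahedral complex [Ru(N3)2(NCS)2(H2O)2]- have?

In an octahedral complex each vertex has one trans partner and four cis neighbours.
Working through the distinct placements yields 5 geometric isomers: N3 trans, NCS trans, H2O trans; N3 cis, NCS cis, H2O trans; N3 cis, NCS trans, H2O cis; N3 cis, NCS cis, H2O cis (chiral); N3 trans, NCS cis, H2O cis.
One of these lacks any improper symmetry element and so occurs as an enantiomeric pair, giving 5 + 1 = 6 stereoisomers in total.

6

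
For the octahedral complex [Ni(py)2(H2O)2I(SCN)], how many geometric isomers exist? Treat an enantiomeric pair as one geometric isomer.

An octahedron has six vertices in three trans pairs; every non-trans pair is cis.
The distinct arrangements are (6 in all): py trans, H2O trans; py cis, H2O trans; py trans, H2O cis; py cis, H2O cis (3 arrangements, 2 chiral).

6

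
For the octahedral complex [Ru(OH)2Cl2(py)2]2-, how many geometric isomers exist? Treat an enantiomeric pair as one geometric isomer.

5

An octahedron has six vertices in three trans pairs; every non-trans pair is cis.
There are 5 geometric isomers: OH trans, Cl trans, py trans; OH cis, Cl trans, py cis; OH cis, Cl cis, py trans; OH cis, Cl cis, py cis (chiral); OH trans, Cl cis, py cis.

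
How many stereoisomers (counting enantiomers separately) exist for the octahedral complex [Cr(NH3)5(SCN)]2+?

1

In an octahedral complex each vertex has one trans partner and four cis neighbours.
Only one geometric arrangement is possible.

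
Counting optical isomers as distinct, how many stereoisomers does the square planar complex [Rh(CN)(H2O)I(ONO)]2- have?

In a square planar complex each vertex has one trans partner and two cis neighbours.
Systematic placement gives 3 geometric isomers: (CN/I trans, H2O/ONO trans); (CN/ONO trans, H2O/I trans); (CN/H2O trans, I/ONO trans).
Each arrangement has an internal mirror plane or centre of symmetry, so none is chiral.

3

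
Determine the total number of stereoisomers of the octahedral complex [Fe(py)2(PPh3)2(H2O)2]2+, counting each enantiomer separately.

6

The six octahedral sites form three mutually perpendicular trans pairs.
Systematic placement gives 5 geometric isomers: py trans, PPh3 trans, H2O trans; py cis, PPh3 cis, H2O trans; py trans, PPh3 cis, H2O cis; py cis, PPh3 cis, H2O cis (chiral); py cis, PPh3 trans, H2O cis.
One of these lacks any improper symmetry element and so occurs as an enantiomeric pair, giving 5 + 1 = 6 stereoisomers in total.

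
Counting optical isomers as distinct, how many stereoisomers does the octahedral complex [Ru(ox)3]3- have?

The six octahedral sites form three mutually perpendicular trans pairs.
Each ox is bidentate and must span two cis positions.
Only one geometric arrangement is possible; it has no improper symmetry element, so it exists as a pair of enantiomers (2 stereoisomers).

2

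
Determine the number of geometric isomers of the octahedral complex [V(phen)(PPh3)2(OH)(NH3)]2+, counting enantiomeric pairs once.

An octahedron has six vertices in three trans pairs; every non-trans pair is cis.
Each phen is bidentate and must span two cis positions.
Systematic placement gives 4 geometric isomers: PPh3 cis (3 arrangements, 2 chiral); PPh3 trans.

4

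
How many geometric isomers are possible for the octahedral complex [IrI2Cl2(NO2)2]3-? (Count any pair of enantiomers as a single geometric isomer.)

5

In an octahedral complex each vertex has one trans partner and four cis neighbours.
Systematic placement gives 5 geometric isomers: I trans, Cl trans, NO2 trans; I cis, Cl trans, NO2 cis; I cis, Cl cis, NO2 trans; I cis, Cl cis, NO2 cis (chiral); I trans, Cl cis, NO2 cis.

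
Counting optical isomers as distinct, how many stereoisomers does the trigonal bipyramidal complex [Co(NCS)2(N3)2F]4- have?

6

A trigonal bipyramid has two axial and three equatorial sites, which are chemically inequivalent.
Placing the ligands in turn and identifying arrangements related by rotation or reflection leaves 5 distinct geometric isomers.
One of these lacks any improper symmetry element and so occurs as an enantiomeric pair, giving 5 + 1 = 6 stereoisomers in total.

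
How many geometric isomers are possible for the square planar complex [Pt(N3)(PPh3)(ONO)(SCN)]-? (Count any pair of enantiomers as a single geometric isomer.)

Systematic placement gives 3 geometric isomers: (N3/PPh3 trans, ONO/SCN trans); (N3/SCN trans, ONO/PPh3 trans); (N3/ONO trans, PPh3/SCN trans).

3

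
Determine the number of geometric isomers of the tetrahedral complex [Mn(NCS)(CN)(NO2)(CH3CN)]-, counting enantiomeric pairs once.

All four vertices of a tetrahedron are equivalent and mutually adjacent, so cis/trans isomerism cannot arise.
Only one geometric arrangement is possible; it has no improper symmetry element, so it exists as a pair of enantiomers (2 stereoisomers).

1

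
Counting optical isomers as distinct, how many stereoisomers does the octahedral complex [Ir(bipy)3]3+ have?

The six octahedral sites form three mutually perpendicular trans pairs.
Each bipy is bidentate and must span two cis positions.
Only one geometric arrangement is possible; it has no improper symmetry element, so it exists as a pair of enantiomers (2 stereoisomers).

2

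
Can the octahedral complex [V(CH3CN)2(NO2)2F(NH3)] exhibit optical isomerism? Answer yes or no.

The six octahedral sites form three mutually perpendicular trans pairs.
The distinct arrangements are (6 in all): CH3CN trans, NO2 trans; CH3CN trans, NO2 cis; CH3CN cis, NO2 trans; CH3CN cis, NO2 cis (3 arrangements, 2 chiral).
Of these, 2 lack any improper symmetry element and so occur as enantiomeric pairs, giving 6 + 2 = 8 stereoisomers in total.

yes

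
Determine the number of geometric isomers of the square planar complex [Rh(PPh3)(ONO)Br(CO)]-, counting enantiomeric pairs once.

Systematic placement gives 3 geometric isomers: (Br/ONO trans, CO/PPh3 trans); (Br/PPh3 trans, CO/ONO trans); (Br/CO trans, ONO/PPh3 trans).

3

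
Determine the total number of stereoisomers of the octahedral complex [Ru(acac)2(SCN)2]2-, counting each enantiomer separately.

An octahedron has six vertices in three trans pairs; every non-trans pair is cis.
Each acac is bidentate and must span two cis positions.
There are 2 geometric isomers: SCN trans; SCN cis (chiral).
One of these lacks any improper symmetry element and so occurs as an enantiomeric pair, giving 2 + 1 = 3 stereoisomers in total.

3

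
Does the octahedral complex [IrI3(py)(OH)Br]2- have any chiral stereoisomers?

yes

The six octahedral sites form three mutually perpendicular trans pairs.
There are 4 geometric isomers: I mer (3 arrangements); I fac (chiral).
One of these lacks any improper symmetry element and so occurs as an enantiomeric pair, giving 4 + 1 = 5 stereoisomers in total.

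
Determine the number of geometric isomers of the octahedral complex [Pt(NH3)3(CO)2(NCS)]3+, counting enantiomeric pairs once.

3

Working through the distinct placements yields 3 geometric isomers: NH3 mer, CO trans; NH3 mer, CO cis; NH3 fac, CO cis.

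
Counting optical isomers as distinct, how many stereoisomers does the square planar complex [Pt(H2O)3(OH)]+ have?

A square has two trans pairs of vertices; adjacent vertices are cis.
Only one geometric arrangement is possible.

1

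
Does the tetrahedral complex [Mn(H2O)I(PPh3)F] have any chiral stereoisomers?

All four vertices of a tetrahedron are equivalent and mutually adjacent, so cis/trans isomerism cannot arise.
Only one geometric arrangement is possible; it has no improper symmetry element, so it exists as a pair of enantiomers (2 stereoisomers).

yes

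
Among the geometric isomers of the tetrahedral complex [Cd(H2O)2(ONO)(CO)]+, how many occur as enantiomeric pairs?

0

In a tetrahedral complex all four positions are equivalent and every pair of ligands is adjacent — there is no cis/trans distinction.
Only one geometric arrangement is possible.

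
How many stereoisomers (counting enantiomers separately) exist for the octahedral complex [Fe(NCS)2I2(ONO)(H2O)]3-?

An octahedron has six vertices in three trans pairs; every non-trans pair is cis.
Working through the distinct placements yields 6 geometric isomers: NCS cis, I cis (3 arrangements, 2 chiral); NCS trans, I cis; NCS cis, I trans; NCS trans, I trans.
Of these, 2 lack any improper symmetry element and so occur as enantiomeric pairs, giving 6 + 2 = 8 stereoisomers in total.

8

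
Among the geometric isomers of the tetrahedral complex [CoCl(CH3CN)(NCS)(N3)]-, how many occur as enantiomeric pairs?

In a tetrahedral complex all four positions are equivalent and every pair of ligands is adjacent — there is no cis/trans distinction.
Only one geometric arrangement is possible; it has no improper symmetry element, so it exists as a pair of enantiomers (2 stereoisomers).

1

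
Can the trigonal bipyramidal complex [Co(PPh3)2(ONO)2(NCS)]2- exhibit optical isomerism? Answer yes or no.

yes

In a trigonal bipyramid the two axial positions differ from the three equatorial ones.
Systematic enumeration (placing each ligand type in turn and discarding arrangements equivalent by rotation or reflection) gives 5 geometric isomers.
One of these lacks any improper symmetry element and so occurs as an enantiomeric pair, giving 5 + 1 = 6 stereoisomers in total.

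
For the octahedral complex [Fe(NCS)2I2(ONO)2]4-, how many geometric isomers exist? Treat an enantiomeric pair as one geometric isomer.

5

The six octahedral sites form three mutually perpendicular trans pairs.
The distinct arrangements are (5 in all): NCS trans, I trans, ONO trans; NCS cis, I trans, ONO cis; NCS cis, I cis, ONO trans; NCS cis, I cis, ONO cis (chiral); NCS trans, I cis, ONO cis.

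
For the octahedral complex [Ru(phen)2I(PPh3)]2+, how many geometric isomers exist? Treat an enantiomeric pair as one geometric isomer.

2

An octahedron has six vertices in three trans pairs; every non-trans pair is cis.
Each phen is bidentate and must span two cis positions.
Working through the distinct placements yields 2 geometric isomers: I and PPh3 mutually trans; I and PPh3 mutually cis (chiral).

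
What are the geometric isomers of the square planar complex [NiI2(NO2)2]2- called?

cis and trans

Systematic placement gives 2 geometric isomers: I cis; I trans.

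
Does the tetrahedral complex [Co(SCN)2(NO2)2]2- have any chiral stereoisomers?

no

All four vertices of a tetrahedron are equivalent and mutually adjacent, so cis/trans isomerism cannot arise.
Only one geometric arrangement is possible.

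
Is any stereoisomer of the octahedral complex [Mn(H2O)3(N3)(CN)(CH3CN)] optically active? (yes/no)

yes

An octahedron has six vertices in three trans pairs; every non-trans pair is cis.
Systematic placement gives 4 geometric isomers: H2O mer (3 arrangements); H2O fac (chiral).
One of these lacks any improper symmetry element and so occurs as an enantiomeric pair, giving 4 + 1 = 5 stereoisomers in total.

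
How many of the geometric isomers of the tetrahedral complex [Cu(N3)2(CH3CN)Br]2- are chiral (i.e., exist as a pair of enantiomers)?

All four vertices of a tetrahedron are equivalent and mutually adjacent, so cis/trans isomerism cannot arise.
Only one geometric arrangement is possible.

0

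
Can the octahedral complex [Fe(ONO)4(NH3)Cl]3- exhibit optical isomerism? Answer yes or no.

In an octahedral complex each vertex has one trans partner and four cis neighbours.
Working through the distinct placements yields 2 geometric isomers: NH3 and Cl mutually trans; NH3 and Cl mutually cis.
Each arrangement has an internal mirror plane or centre of symmetry, so none is chiral.

no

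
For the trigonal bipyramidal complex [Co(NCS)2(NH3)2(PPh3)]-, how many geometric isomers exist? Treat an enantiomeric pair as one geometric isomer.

Exhaustive case analysis gives 5 geometric isomers.

5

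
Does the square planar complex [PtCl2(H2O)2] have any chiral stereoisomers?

no

There are 2 geometric isomers: Cl cis; Cl trans.
Each arrangement has an internal mirror plane or centre of symmetry, so none is chiral.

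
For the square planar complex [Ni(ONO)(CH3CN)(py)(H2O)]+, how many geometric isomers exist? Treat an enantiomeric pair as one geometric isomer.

In a square planar complex each vertex has one trans partner and two cis neighbours.
The distinct arrangements are (3 in all): (CH3CN/ONO trans, H2O/py trans); (CH3CN/py trans, H2O/ONO trans); (CH3CN/H2O trans, ONO/py trans).

3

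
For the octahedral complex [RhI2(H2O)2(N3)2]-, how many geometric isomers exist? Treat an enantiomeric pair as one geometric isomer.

5

The distinct arrangements are (5 in all): I trans, H2O trans, N3 trans; I cis, H2O trans, N3 cis; I cis, H2O cis, N3 trans; I cis, H2O cis, N3 cis (chiral); I trans, H2O cis, N3 cis.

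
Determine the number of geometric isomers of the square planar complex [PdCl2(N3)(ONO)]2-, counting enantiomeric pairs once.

2

In a square planar complex each vertex has one trans partner and two cis neighbours.
There are 2 geometric isomers: Cl cis; Cl trans.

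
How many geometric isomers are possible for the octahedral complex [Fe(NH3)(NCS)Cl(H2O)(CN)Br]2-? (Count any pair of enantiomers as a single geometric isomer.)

Systematic enumeration (placing each ligand type in turn and discarding arrangements equivalent by rotation or reflection) gives 15 geometric isomers.

15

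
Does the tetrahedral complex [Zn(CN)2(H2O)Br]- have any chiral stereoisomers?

All four vertices of a tetrahedron are equivalent and mutually adjacent, so cis/trans isomerism cannot arise.
Only one geometric arrangement is possible.

no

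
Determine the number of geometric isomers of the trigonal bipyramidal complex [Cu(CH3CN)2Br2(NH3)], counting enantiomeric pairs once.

A trigonal bipyramid has two axial and three equatorial sites, which are chemically inequivalent.
Exhaustive case analysis gives 5 geometric isomers.

5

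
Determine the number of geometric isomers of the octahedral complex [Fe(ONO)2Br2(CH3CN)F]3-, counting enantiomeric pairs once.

An octahedron has six vertices in three trans pairs; every non-trans pair is cis.
Systematic placement gives 6 geometric isomers: ONO trans, Br trans; ONO cis, Br trans; ONO trans, Br cis; ONO cis, Br cis (3 arrangements, 2 chiral).

6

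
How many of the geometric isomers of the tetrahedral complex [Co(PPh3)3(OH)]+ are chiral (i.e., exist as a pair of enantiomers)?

0

In a tetrahedral complex all four positions are equivalent and every pair of ligands is adjacent — there is no cis/trans distinction.
Only one geometric arrangement is possible.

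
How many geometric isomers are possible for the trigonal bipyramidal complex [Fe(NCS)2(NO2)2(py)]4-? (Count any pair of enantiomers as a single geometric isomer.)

A trigonal bipyramid has two axial and three equatorial sites, which are chemically inequivalent.
Exhaustive case analysis gives 5 geometric isomers.

5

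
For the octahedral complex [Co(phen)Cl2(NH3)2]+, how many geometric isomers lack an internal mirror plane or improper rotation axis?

1

An octahedron has six vertices in three trans pairs; every non-trans pair is cis.
Each phen is bidentate and must span two cis positions.
The distinct arrangements are (3 in all): Cl trans, NH3 cis; Cl cis, NH3 cis (chiral); Cl cis, NH3 trans.
One of these lacks any improper symmetry element and so occurs as an enantiomeric pair, giving 3 + 1 = 4 stereoisomers in total.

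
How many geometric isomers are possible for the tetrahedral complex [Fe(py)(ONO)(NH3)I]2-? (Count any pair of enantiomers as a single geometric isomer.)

1

Only one geometric arrangement is possible; it has no improper symmetry element, so it exists as a pair of enantiomers (2 stereoisomers).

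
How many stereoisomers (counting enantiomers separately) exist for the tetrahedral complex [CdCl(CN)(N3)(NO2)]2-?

2

All four vertices of a tetrahedron are equivalent and mutually adjacent, so cis/trans isomerism cannot arise.
Only one geometric arrangement is possible; it has no improper symmetry element, so it exists as a pair of enantiomers (2 stereoisomers).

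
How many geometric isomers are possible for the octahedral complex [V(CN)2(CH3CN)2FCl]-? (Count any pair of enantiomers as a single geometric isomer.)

6

In an octahedral complex each vertex has one trans partner and four cis neighbours.
Working through the distinct placements yields 6 geometric isomers: CN trans, CH3CN trans; CN cis, CH3CN trans; CN cis, CH3CN cis (3 arrangements, 2 chiral); CN trans, CH3CN cis.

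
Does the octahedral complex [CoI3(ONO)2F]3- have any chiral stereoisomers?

In an octahedral complex each vertex has one trans partner and four cis neighbours.
Systematic placement gives 3 geometric isomers: I mer, ONO trans; I fac, ONO cis; I mer, ONO cis.
Each arrangement has an internal mirror plane or centre of symmetry, so none is chiral.

no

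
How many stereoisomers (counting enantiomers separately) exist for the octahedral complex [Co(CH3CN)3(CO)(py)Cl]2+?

5

An octahedron has six vertices in three trans pairs; every non-trans pair is cis.
The distinct arrangements are (4 in all): CH3CN mer (3 arrangements); CH3CN fac (chiral).
One of these lacks any improper symmetry element and so occurs as an enantiomeric pair, giving 4 + 1 = 5 stereoisomers in total.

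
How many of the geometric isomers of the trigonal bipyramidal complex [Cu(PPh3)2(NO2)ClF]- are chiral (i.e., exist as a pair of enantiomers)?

In a trigonal bipyramid the two axial positions differ from the three equatorial ones.
Exhaustive case analysis gives 7 geometric isomers.
Of these, 3 lack any improper symmetry element and so occur as enantiomeric pairs, giving 7 + 3 = 10 stereoisomers in total.

3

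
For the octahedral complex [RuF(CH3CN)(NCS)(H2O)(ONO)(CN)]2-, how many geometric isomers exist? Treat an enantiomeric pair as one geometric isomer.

The six octahedral sites form three mutually perpendicular trans pairs.
Systematic enumeration (placing each ligand type in turn and discarding arrangements equivalent by rotation or reflection) gives 15 geometric isomers.

15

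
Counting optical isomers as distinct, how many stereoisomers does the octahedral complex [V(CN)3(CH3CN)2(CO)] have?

The six octahedral sites form three mutually perpendicular trans pairs.
There are 3 geometric isomers: CN mer, CH3CN trans; CN fac, CH3CN cis; CN mer, CH3CN cis.
Each arrangement has an internal mirror plane or centre of symmetry, so none is chiral.

3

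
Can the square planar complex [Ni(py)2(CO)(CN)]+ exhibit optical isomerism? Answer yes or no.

A square has two trans pairs of vertices; adjacent vertices are cis.
Working through the distinct placements yields 2 geometric isomers: py cis; py trans.
Each arrangement has an internal mirror plane or centre of symmetry, so none is chiral.

no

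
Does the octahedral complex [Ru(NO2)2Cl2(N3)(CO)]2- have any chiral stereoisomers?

Working through the distinct placements yields 6 geometric isomers: NO2 trans, Cl cis; NO2 cis, Cl cis (3 arrangements, 2 chiral); NO2 trans, Cl trans; NO2 cis, Cl trans.
Of these, 2 lack any improper symmetry element and so occur as enantiomeric pairs, giving 6 + 2 = 8 stereoisomers in total.

yes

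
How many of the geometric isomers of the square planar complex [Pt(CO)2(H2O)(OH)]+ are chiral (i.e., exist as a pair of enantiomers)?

In a square planar complex each vertex has one trans partner and two cis neighbours.
The distinct arrangements are (2 in all): CO cis; CO trans.
Each arrangement has an internal mirror plane or centre of symmetry, so none is chiral.

0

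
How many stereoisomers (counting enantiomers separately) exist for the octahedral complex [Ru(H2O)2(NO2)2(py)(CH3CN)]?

An octahedron has six vertices in three trans pairs; every non-trans pair is cis.
Systematic placement gives 6 geometric isomers: H2O cis, NO2 cis (3 arrangements, 2 chiral); H2O cis, NO2 trans; H2O trans, NO2 cis; H2O trans, NO2 trans.
Of these, 2 lack any improper symmetry element and so occur as enantiomeric pairs, giving 6 + 2 = 8 stereoisomers in total.

8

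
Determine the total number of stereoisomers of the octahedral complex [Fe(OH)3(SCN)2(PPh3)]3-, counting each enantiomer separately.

There are 3 geometric isomers: OH mer, SCN trans; OH mer, SCN cis; OH fac, SCN cis.
Each arrangement has an internal mirror plane or centre of symmetry, so none is chiral.

3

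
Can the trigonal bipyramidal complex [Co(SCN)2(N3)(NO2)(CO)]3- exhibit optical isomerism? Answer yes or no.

In a trigonal bipyramid the two axial positions differ from the three equatorial ones.
Exhaustive case analysis gives 7 geometric isomers.
Of these, 3 lack any improper symmetry element and so occur as enantiomeric pairs, giving 7 + 3 = 10 stereoisomers in total.

yes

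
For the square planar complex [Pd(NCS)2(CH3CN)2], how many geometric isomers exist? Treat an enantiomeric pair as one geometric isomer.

A square has two trans pairs of vertices; adjacent vertices are cis.
There are 2 geometric isomers: NCS cis; NCS trans.

2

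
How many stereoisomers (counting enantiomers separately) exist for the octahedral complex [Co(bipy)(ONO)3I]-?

Each bipy is bidentate and must span two cis positions.
There are 2 geometric isomers: ONO fac; ONO mer.
Each arrangement has an internal mirror plane or centre of symmetry, so none is chiral.

2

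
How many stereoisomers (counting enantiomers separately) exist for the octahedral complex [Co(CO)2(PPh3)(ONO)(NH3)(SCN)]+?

Exhaustive case analysis gives 9 geometric isomers.
Of these, 6 lack any improper symmetry element and so occur as enantiomeric pairs, giving 9 + 6 = 15 stereoisomers in total.

15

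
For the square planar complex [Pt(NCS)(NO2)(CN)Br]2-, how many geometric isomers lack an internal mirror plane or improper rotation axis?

A square has two trans pairs of vertices; adjacent vertices are cis.
There are 3 geometric isomers: (Br/NCS trans, CN/NO2 trans); (Br/NO2 trans, CN/NCS trans); (Br/CN trans, NCS/NO2 trans).
Each arrangement has an internal mirror plane or centre of symmetry, so none is chiral.

0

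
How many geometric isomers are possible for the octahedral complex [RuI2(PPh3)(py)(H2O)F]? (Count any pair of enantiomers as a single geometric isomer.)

The six octahedral sites form three mutually perpendicular trans pairs.
Placing the ligands in turn and identifying arrangements related by rotation or reflection leaves 9 distinct geometric isomers.

9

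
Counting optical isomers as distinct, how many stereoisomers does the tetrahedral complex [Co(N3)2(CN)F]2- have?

1

In a tetrahedral complex all four positions are equivalent and every pair of ligands is adjacent — there is no cis/trans distinction.
Only one geometric arrangement is possible.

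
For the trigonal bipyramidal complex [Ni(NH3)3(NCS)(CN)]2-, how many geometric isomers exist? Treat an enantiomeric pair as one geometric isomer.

Working through the distinct placements yields 4 geometric isomers: NCS axial, CN axial; NCS equatorial, CN axial; NCS axial, CN equatorial; NCS equatorial, CN equatorial.

4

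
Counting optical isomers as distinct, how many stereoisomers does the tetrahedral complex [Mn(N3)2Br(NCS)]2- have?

1

All four vertices of a tetrahedron are equivalent and mutually adjacent, so cis/trans isomerism cannot arise.
Only one geometric arrangement is possible.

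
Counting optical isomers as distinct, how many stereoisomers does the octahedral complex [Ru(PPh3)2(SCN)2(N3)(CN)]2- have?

In an octahedral complex each vertex has one trans partner and four cis neighbours.
The distinct arrangements are (6 in all): PPh3 trans, SCN trans; PPh3 cis, SCN cis (3 arrangements, 2 chiral); PPh3 cis, SCN trans; PPh3 trans, SCN cis.
Of these, 2 lack any improper symmetry element and so occur as enantiomeric pairs, giving 6 + 2 = 8 stereoisomers in total.

8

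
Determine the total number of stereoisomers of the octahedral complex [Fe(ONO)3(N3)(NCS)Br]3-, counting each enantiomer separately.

5

The six octahedral sites form three mutually perpendicular trans pairs.
Working through the distinct placements yields 4 geometric isomers: ONO mer (3 arrangements); ONO fac (chiral).
One of these lacks any improper symmetry element and so occurs as an enantiomeric pair, giving 4 + 1 = 5 stereoisomers in total.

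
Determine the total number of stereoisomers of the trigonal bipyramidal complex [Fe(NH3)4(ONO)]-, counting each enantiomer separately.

2

In a trigonal bipyramid the two axial positions differ from the three equatorial ones.
The distinct arrangements are (2 in all): ONO equatorial; ONO axial.
Each arrangement has an internal mirror plane or centre of symmetry, so none is chiral.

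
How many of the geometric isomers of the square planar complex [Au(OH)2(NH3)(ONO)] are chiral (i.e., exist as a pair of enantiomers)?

In a square planar complex each vertex has one trans partner and two cis neighbours.
Working through the distinct placements yields 2 geometric isomers: OH cis; OH trans.
Each arrangement has an internal mirror plane or centre of symmetry, so none is chiral.

0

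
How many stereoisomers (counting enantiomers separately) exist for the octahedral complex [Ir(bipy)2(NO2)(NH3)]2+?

3

Each bipy is bidentate and must span two cis positions.
There are 2 geometric isomers: NO2 and NH3 mutually trans; NO2 and NH3 mutually cis (chiral).
One of these lacks any improper symmetry element and so occurs as an enantiomeric pair, giving 2 + 1 = 3 stereoisomers in total.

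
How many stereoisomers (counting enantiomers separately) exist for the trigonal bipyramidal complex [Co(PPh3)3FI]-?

A trigonal bipyramid has two axial and three equatorial sites, which are chemically inequivalent.
There are 4 geometric isomers: F axial, I axial; F axial, I equatorial; F equatorial, I axial; F equatorial, I equatorial.
Each arrangement has an internal mirror plane or centre of symmetry, so none is chiral.

4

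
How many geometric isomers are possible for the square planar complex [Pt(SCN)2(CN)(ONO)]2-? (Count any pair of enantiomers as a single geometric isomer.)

A square has two trans pairs of vertices; adjacent vertices are cis.
Working through the distinct placements yields 2 geometric isomers: SCN cis; SCN trans.

2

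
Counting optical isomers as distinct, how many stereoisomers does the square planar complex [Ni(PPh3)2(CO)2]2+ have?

2

A square has two trans pairs of vertices; adjacent vertices are cis.
The distinct arrangements are (2 in all): PPh3 cis; PPh3 trans.
Each arrangement has an internal mirror plane or centre of symmetry, so none is chiral.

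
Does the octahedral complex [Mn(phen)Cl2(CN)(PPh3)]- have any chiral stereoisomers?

The six octahedral sites form three mutually perpendicular trans pairs.
Each phen is bidentate and must span two cis positions.
The distinct arrangements are (4 in all): Cl cis (3 arrangements, 2 chiral); Cl trans.
Of these, 2 lack any improper symmetry element and so occur as enantiomeric pairs, giving 4 + 2 = 6 stereoisomers in total.

yes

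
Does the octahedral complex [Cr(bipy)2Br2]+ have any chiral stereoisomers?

An octahedron has six vertices in three trans pairs; every non-trans pair is cis.
Each bipy is bidentate and must span two cis positions.
Working through the distinct placements yields 2 geometric isomers: Br trans; Br cis (chiral).
One of these lacks any improper symmetry element and so occurs as an enantiomeric pair, giving 2 + 1 = 3 stereoisomers in total.

yes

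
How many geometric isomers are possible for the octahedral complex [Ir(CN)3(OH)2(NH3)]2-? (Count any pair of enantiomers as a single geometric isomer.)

There are 3 geometric isomers: CN mer, OH trans; CN mer, OH cis; CN fac, OH cis.

3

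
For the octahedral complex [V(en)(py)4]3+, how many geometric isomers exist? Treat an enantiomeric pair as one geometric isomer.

1

Each en is bidentate and must span two cis positions.
Only one geometric arrangement is possible.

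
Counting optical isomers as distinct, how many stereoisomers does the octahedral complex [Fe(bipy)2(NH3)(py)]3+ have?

3

Each bipy is bidentate and must span two cis positions.
There are 2 geometric isomers: NH3 and py mutually cis (chiral); NH3 and py mutually trans.
One of these lacks any improper symmetry element and so occurs as an enantiomeric pair, giving 2 + 1 = 3 stereoisomers in total.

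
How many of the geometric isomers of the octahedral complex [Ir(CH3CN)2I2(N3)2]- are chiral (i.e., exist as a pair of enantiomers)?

1

The six octahedral sites form three mutually perpendicular trans pairs.
The distinct arrangements are (5 in all): CH3CN trans, I trans, N3 trans; CH3CN trans, I cis, N3 cis; CH3CN cis, I cis, N3 trans; CH3CN cis, I cis, N3 cis (chiral); CH3CN cis, I trans, N3 cis.
One of these lacks any improper symmetry element and so occurs as an enantiomeric pair, giving 5 + 1 = 6 stereoisomers in total.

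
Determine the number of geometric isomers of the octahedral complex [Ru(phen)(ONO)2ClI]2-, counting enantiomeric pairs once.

4

In an octahedral complex each vertex has one trans partner and four cis neighbours.
Each phen is bidentate and must span two cis positions.
The distinct arrangements are (4 in all): ONO cis (3 arrangements, 2 chiral); ONO trans.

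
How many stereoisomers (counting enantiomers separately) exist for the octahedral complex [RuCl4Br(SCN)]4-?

2

Systematic placement gives 2 geometric isomers: Br and SCN mutually cis; Br and SCN mutually trans.
Each arrangement has an internal mirror plane or centre of symmetry, so none is chiral.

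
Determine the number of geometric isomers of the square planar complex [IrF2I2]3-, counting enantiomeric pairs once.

In a square planar complex each vertex has one trans partner and two cis neighbours.
Systematic placement gives 2 geometric isomers: F cis; F trans.

2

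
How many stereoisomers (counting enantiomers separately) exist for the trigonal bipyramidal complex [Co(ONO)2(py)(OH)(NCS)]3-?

In a trigonal bipyramid the two axial positions differ from the three equatorial ones.
Placing the ligands in turn and identifying arrangements related by rotation or reflection leaves 7 distinct geometric isomers.
Of these, 3 lack any improper symmetry element and so occur as enantiomeric pairs, giving 7 + 3 = 10 stereoisomers in total.

10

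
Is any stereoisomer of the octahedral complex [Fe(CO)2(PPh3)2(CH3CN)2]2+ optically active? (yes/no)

Systematic placement gives 5 geometric isomers: CO trans, PPh3 trans, CH3CN trans; CO cis, PPh3 cis, CH3CN trans; CO cis, PPh3 trans, CH3CN cis; CO cis, PPh3 cis, CH3CN cis (chiral); CO trans, PPh3 cis, CH3CN cis.
One of these lacks any improper symmetry element and so occurs as an enantiomeric pair, giving 5 + 1 = 6 stereoisomers in total.

yes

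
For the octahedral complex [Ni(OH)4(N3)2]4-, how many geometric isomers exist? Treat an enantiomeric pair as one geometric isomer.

2

An octahedron has six vertices in three trans pairs; every non-trans pair is cis.
The distinct arrangements are (2 in all): N3 trans; N3 cis.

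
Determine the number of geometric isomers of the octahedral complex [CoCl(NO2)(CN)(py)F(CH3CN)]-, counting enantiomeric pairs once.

15

An octahedron has six vertices in three trans pairs; every non-trans pair is cis.
Exhaustive case analysis gives 15 geometric isomers.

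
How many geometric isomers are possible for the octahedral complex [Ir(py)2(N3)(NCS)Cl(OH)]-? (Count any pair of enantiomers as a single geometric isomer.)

The six octahedral sites form three mutually perpendicular trans pairs.
Systematic enumeration (placing each ligand type in turn and discarding arrangements equivalent by rotation or reflection) gives 9 geometric isomers.

9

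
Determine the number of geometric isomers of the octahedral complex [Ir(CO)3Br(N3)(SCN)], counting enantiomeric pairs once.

In an octahedral complex each vertex has one trans partner and four cis neighbours.
The distinct arrangements are (4 in all): CO mer (3 arrangements); CO fac (chiral).

4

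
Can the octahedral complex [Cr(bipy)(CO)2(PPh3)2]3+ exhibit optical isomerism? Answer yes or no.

In an octahedral complex each vertex has one trans partner and four cis neighbours.
Each bipy is bidentate and must span two cis positions.
The distinct arrangements are (3 in all): CO trans, PPh3 cis; CO cis, PPh3 cis (chiral); CO cis, PPh3 trans.
One of these lacks any improper symmetry element and so occurs as an enantiomeric pair, giving 3 + 1 = 4 stereoisomers in total.

yes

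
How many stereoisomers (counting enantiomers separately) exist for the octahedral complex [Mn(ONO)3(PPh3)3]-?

There are 2 geometric isomers: ONO mer; ONO fac.
Each arrangement has an internal mirror plane or centre of symmetry, so none is chiral.

2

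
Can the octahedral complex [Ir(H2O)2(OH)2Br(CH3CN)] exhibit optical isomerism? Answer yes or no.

In an octahedral complex each vertex has one trans partner and four cis neighbours.
Systematic placement gives 6 geometric isomers: H2O trans, OH trans; H2O cis, OH cis (3 arrangements, 2 chiral); H2O cis, OH trans; H2O trans, OH cis.
Of these, 2 lack any improper symmetry element and so occur as enantiomeric pairs, giving 6 + 2 = 8 stereoisomers in total.

yes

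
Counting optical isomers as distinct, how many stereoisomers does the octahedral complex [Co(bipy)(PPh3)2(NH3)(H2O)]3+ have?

6

An octahedron has six vertices in three trans pairs; every non-trans pair is cis.
Each bipy is bidentate and must span two cis positions.
The distinct arrangements are (4 in all): PPh3 cis (3 arrangements, 2 chiral); PPh3 trans.
Of these, 2 lack any improper symmetry element and so occur as enantiomeric pairs, giving 4 + 2 = 6 stereoisomers in total.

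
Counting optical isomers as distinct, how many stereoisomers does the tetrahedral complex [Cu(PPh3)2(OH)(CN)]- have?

Only one geometric arrangement is possible.

1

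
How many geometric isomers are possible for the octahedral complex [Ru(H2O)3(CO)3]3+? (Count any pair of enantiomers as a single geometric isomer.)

2

An octahedron has six vertices in three trans pairs; every non-trans pair is cis.
The distinct arrangements are (2 in all): H2O mer; H2O fac.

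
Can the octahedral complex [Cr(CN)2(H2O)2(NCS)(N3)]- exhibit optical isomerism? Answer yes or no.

yes

An octahedron has six vertices in three trans pairs; every non-trans pair is cis.
There are 6 geometric isomers: CN trans, H2O trans; CN trans, H2O cis; CN cis, H2O cis (3 arrangements, 2 chiral); CN cis, H2O trans.
Of these, 2 lack any improper symmetry element and so occur as enantiomeric pairs, giving 6 + 2 = 8 stereoisomers in total.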